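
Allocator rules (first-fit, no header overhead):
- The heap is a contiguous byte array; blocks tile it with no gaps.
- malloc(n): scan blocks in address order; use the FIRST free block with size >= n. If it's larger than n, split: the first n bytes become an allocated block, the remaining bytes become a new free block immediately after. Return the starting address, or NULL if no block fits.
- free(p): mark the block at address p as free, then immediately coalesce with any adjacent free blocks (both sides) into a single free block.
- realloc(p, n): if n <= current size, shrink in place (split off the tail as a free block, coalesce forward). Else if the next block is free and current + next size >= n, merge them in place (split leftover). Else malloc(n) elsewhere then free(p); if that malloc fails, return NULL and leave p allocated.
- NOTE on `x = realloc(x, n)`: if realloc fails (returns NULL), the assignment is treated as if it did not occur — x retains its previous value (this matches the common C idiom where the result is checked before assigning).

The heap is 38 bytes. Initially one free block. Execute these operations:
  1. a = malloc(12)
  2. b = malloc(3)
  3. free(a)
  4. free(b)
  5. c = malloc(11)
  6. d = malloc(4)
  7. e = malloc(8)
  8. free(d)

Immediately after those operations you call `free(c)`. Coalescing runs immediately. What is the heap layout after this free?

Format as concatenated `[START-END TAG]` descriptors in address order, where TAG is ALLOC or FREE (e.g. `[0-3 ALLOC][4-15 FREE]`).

Op 1: a = malloc(12) -> a = 0; heap: [0-11 ALLOC][12-37 FREE]
Op 2: b = malloc(3) -> b = 12; heap: [0-11 ALLOC][12-14 ALLOC][15-37 FREE]
Op 3: free(a) -> (freed a); heap: [0-11 FREE][12-14 ALLOC][15-37 FREE]
Op 4: free(b) -> (freed b); heap: [0-37 FREE]
Op 5: c = malloc(11) -> c = 0; heap: [0-10 ALLOC][11-37 FREE]
Op 6: d = malloc(4) -> d = 11; heap: [0-10 ALLOC][11-14 ALLOC][15-37 FREE]
Op 7: e = malloc(8) -> e = 15; heap: [0-10 ALLOC][11-14 ALLOC][15-22 ALLOC][23-37 FREE]
Op 8: free(d) -> (freed d); heap: [0-10 ALLOC][11-14 FREE][15-22 ALLOC][23-37 FREE]
free(c): c = 0 -> block [0-10 ALLOC]; mark free, coalesce with adjacent free neighbors -> [0-14 FREE][15-22 ALLOC][23-37 FREE]

Answer: [0-14 FREE][15-22 ALLOC][23-37 FREE]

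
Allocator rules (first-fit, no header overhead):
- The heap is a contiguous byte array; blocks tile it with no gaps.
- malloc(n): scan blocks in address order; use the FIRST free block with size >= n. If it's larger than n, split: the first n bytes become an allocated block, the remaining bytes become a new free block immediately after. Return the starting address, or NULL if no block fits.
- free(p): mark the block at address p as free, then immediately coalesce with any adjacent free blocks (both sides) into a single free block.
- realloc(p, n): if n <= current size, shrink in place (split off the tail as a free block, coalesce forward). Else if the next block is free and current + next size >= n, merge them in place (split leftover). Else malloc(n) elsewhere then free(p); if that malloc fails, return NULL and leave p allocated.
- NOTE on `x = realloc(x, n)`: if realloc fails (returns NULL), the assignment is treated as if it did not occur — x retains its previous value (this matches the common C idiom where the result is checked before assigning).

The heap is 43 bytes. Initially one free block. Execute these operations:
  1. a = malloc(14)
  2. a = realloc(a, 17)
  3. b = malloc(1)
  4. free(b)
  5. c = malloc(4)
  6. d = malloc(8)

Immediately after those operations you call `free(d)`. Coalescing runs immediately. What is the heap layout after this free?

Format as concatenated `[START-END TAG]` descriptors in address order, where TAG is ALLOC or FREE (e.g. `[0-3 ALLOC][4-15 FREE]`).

Answer: [0-16 ALLOC][17-20 ALLOC][21-42 FREE]

Derivation:
Op 1: a = malloc(14) -> a = 0; heap: [0-13 ALLOC][14-42 FREE]
Op 2: a = realloc(a, 17) -> a = 0; heap: [0-16 ALLOC][17-42 FREE]
Op 3: b = malloc(1) -> b = 17; heap: [0-16 ALLOC][17-17 ALLOC][18-42 FREE]
Op 4: free(b) -> (freed b); heap: [0-16 ALLOC][17-42 FREE]
Op 5: c = malloc(4) -> c = 17; heap: [0-16 ALLOC][17-20 ALLOC][21-42 FREE]
Op 6: d = malloc(8) -> d = 21; heap: [0-16 ALLOC][17-20 ALLOC][21-28 ALLOC][29-42 FREE]
free(d): d = 21 -> block [21-28 ALLOC]; mark free, coalesce with adjacent free neighbors -> [0-16 ALLOC][17-20 ALLOC][21-42 FREE]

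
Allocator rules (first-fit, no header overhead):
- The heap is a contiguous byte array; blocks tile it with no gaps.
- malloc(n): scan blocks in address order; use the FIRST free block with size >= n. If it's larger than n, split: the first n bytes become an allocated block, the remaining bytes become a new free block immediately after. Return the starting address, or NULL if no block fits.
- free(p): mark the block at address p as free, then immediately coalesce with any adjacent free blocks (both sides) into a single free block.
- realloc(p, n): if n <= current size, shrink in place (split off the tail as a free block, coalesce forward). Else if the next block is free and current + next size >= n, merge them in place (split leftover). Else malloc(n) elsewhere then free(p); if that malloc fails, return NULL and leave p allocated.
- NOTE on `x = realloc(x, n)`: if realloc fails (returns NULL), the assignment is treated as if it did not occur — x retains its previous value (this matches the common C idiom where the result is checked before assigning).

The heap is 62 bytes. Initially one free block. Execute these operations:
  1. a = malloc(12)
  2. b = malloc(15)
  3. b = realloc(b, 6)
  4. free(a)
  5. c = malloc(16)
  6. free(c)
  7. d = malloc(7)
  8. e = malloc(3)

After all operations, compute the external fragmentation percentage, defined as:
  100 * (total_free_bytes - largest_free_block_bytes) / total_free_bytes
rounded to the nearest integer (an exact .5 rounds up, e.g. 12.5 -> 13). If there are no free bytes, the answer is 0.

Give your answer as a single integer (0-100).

Answer: 4

Derivation:
Op 1: a = malloc(12) -> a = 0; heap: [0-11 ALLOC][12-61 FREE]
Op 2: b = malloc(15) -> b = 12; heap: [0-11 ALLOC][12-26 ALLOC][27-61 FREE]
Op 3: b = realloc(b, 6) -> b = 12; heap: [0-11 ALLOC][12-17 ALLOC][18-61 FREE]
Op 4: free(a) -> (freed a); heap: [0-11 FREE][12-17 ALLOC][18-61 FREE]
Op 5: c = malloc(16) -> c = 18; heap: [0-11 FREE][12-17 ALLOC][18-33 ALLOC][34-61 FREE]
Op 6: free(c) -> (freed c); heap: [0-11 FREE][12-17 ALLOC][18-61 FREE]
Op 7: d = malloc(7) -> d = 0; heap: [0-6 ALLOC][7-11 FREE][12-17 ALLOC][18-61 FREE]
Op 8: e = malloc(3) -> e = 7; heap: [0-6 ALLOC][7-9 ALLOC][10-11 FREE][12-17 ALLOC][18-61 FREE]
Free blocks: [2 44] total_free=46 largest=44 -> 100*(46-44)/46 = 200/46 ≈ 4.348 -> rounds to 4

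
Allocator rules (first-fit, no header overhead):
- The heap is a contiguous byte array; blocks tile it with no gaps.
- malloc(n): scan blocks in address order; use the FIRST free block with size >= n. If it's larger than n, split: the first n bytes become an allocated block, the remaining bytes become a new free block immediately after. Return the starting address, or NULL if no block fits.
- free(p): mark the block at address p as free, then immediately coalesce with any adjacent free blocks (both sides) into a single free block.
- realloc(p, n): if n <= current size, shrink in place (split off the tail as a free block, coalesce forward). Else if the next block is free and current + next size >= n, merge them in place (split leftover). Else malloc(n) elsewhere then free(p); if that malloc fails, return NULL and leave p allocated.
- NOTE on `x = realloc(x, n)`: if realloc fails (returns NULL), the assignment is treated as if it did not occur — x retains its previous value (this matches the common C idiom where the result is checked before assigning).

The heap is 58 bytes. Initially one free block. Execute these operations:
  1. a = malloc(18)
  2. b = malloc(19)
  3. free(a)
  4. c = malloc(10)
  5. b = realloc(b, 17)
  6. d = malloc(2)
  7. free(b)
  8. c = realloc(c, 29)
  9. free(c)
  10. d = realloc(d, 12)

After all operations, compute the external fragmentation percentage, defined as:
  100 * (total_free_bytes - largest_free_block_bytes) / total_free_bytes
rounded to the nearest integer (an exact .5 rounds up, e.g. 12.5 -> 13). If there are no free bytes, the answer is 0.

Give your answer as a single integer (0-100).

Op 1: a = malloc(18) -> a = 0; heap: [0-17 ALLOC][18-57 FREE]
Op 2: b = malloc(19) -> b = 18; heap: [0-17 ALLOC][18-36 ALLOC][37-57 FREE]
Op 3: free(a) -> (freed a); heap: [0-17 FREE][18-36 ALLOC][37-57 FREE]
Op 4: c = malloc(10) -> c = 0; heap: [0-9 ALLOC][10-17 FREE][18-36 ALLOC][37-57 FREE]
Op 5: b = realloc(b, 17) -> b = 18; heap: [0-9 ALLOC][10-17 FREE][18-34 ALLOC][35-57 FREE]
Op 6: d = malloc(2) -> d = 10; heap: [0-9 ALLOC][10-11 ALLOC][12-17 FREE][18-34 ALLOC][35-57 FREE]
Op 7: free(b) -> (freed b); heap: [0-9 ALLOC][10-11 ALLOC][12-57 FREE]
Op 8: c = realloc(c, 29) -> c = 12; heap: [0-9 FREE][10-11 ALLOC][12-40 ALLOC][41-57 FREE]
Op 9: free(c) -> (freed c); heap: [0-9 FREE][10-11 ALLOC][12-57 FREE]
Op 10: d = realloc(d, 12) -> d = 10; heap: [0-9 FREE][10-21 ALLOC][22-57 FREE]
Free blocks: [10 36] total_free=46 largest=36 -> 100*(46-36)/46 = 1000/46 ≈ 21.739 -> rounds to 22

Answer: 22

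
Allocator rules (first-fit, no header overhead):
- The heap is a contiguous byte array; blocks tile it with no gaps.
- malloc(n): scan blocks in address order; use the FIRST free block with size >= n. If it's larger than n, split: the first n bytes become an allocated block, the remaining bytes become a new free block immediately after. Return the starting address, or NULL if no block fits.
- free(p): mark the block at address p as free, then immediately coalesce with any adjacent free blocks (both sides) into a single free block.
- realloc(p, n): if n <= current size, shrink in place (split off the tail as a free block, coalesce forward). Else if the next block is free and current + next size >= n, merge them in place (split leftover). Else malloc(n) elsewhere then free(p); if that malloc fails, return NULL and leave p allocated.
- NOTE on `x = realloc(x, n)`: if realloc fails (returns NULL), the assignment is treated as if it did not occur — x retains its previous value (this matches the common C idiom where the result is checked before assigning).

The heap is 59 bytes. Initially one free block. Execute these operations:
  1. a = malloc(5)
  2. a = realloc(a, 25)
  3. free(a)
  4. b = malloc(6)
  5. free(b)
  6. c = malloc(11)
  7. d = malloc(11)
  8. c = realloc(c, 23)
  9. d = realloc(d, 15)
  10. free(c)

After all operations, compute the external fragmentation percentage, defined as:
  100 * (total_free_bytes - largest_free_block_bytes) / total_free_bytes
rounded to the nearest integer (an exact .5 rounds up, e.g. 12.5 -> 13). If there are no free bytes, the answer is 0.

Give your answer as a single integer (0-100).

Op 1: a = malloc(5) -> a = 0; heap: [0-4 ALLOC][5-58 FREE]
Op 2: a = realloc(a, 25) -> a = 0; heap: [0-24 ALLOC][25-58 FREE]
Op 3: free(a) -> (freed a); heap: [0-58 FREE]
Op 4: b = malloc(6) -> b = 0; heap: [0-5 ALLOC][6-58 FREE]
Op 5: free(b) -> (freed b); heap: [0-58 FREE]
Op 6: c = malloc(11) -> c = 0; heap: [0-10 ALLOC][11-58 FREE]
Op 7: d = malloc(11) -> d = 11; heap: [0-10 ALLOC][11-21 ALLOC][22-58 FREE]
Op 8: c = realloc(c, 23) -> c = 22; heap: [0-10 FREE][11-21 ALLOC][22-44 ALLOC][45-58 FREE]
Op 9: d = realloc(d, 15) -> NULL (d unchanged); heap: [0-10 FREE][11-21 ALLOC][22-44 ALLOC][45-58 FREE]
Op 10: free(c) -> (freed c); heap: [0-10 FREE][11-21 ALLOC][22-58 FREE]
Free blocks: [11 37] total_free=48 largest=37 -> 100*(48-37)/48 = 1100/48 ≈ 22.917 -> rounds to 23

Answer: 23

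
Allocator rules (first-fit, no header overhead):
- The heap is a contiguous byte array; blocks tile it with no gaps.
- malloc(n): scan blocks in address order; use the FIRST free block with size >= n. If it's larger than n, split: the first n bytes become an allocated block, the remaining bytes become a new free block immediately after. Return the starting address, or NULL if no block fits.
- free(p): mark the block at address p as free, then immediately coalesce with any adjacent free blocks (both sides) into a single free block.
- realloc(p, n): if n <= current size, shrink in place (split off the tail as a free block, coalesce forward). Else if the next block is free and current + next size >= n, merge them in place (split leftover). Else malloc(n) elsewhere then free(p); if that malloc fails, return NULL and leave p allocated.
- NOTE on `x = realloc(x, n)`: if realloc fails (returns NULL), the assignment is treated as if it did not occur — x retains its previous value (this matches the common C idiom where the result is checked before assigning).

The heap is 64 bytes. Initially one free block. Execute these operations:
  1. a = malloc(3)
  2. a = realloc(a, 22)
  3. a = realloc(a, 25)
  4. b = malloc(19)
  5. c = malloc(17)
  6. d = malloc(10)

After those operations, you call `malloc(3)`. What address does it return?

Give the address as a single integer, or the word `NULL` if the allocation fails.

Op 1: a = malloc(3) -> a = 0; heap: [0-2 ALLOC][3-63 FREE]
Op 2: a = realloc(a, 22) -> a = 0; heap: [0-21 ALLOC][22-63 FREE]
Op 3: a = realloc(a, 25) -> a = 0; heap: [0-24 ALLOC][25-63 FREE]
Op 4: b = malloc(19) -> b = 25; heap: [0-24 ALLOC][25-43 ALLOC][44-63 FREE]
Op 5: c = malloc(17) -> c = 44; heap: [0-24 ALLOC][25-43 ALLOC][44-60 ALLOC][61-63 FREE]
Op 6: d = malloc(10) -> d = NULL; heap: [0-24 ALLOC][25-43 ALLOC][44-60 ALLOC][61-63 FREE]
malloc(3): first-fit scan over [0-24 ALLOC][25-43 ALLOC][44-60 ALLOC][61-63 FREE] -> 61

Answer: 61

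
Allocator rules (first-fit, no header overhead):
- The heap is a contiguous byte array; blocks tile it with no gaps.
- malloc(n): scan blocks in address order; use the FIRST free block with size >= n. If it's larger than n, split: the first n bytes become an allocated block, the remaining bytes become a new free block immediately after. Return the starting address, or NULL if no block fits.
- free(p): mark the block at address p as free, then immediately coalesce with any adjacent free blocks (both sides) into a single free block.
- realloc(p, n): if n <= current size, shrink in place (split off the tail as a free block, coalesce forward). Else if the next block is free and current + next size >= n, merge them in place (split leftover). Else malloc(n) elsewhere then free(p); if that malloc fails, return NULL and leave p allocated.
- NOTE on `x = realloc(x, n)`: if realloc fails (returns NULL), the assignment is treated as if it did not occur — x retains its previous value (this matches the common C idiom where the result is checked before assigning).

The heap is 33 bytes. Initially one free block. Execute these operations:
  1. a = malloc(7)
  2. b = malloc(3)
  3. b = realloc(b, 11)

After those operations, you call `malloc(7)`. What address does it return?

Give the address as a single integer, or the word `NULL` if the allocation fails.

Op 1: a = malloc(7) -> a = 0; heap: [0-6 ALLOC][7-32 FREE]
Op 2: b = malloc(3) -> b = 7; heap: [0-6 ALLOC][7-9 ALLOC][10-32 FREE]
Op 3: b = realloc(b, 11) -> b = 7; heap: [0-6 ALLOC][7-17 ALLOC][18-32 FREE]
malloc(7): first-fit scan over [0-6 ALLOC][7-17 ALLOC][18-32 FREE] -> 18

Answer: 18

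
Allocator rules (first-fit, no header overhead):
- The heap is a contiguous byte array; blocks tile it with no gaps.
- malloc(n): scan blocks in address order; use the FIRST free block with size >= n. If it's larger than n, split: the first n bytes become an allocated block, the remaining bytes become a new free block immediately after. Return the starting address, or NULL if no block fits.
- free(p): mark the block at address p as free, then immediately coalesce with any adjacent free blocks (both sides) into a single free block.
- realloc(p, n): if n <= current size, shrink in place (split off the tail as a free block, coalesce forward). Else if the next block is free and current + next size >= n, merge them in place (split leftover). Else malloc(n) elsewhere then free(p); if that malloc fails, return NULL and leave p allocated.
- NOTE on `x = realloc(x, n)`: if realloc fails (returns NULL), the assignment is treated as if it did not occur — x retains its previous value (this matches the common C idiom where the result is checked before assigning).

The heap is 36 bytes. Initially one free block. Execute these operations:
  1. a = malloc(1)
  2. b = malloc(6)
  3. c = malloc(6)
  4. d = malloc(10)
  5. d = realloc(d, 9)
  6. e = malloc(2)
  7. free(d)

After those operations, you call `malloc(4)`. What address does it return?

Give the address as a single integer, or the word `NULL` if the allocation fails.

Op 1: a = malloc(1) -> a = 0; heap: [0-0 ALLOC][1-35 FREE]
Op 2: b = malloc(6) -> b = 1; heap: [0-0 ALLOC][1-6 ALLOC][7-35 FREE]
Op 3: c = malloc(6) -> c = 7; heap: [0-0 ALLOC][1-6 ALLOC][7-12 ALLOC][13-35 FREE]
Op 4: d = malloc(10) -> d = 13; heap: [0-0 ALLOC][1-6 ALLOC][7-12 ALLOC][13-22 ALLOC][23-35 FREE]
Op 5: d = realloc(d, 9) -> d = 13; heap: [0-0 ALLOC][1-6 ALLOC][7-12 ALLOC][13-21 ALLOC][22-35 FREE]
Op 6: e = malloc(2) -> e = 22; heap: [0-0 ALLOC][1-6 ALLOC][7-12 ALLOC][13-21 ALLOC][22-23 ALLOC][24-35 FREE]
Op 7: free(d) -> (freed d); heap: [0-0 ALLOC][1-6 ALLOC][7-12 ALLOC][13-21 FREE][22-23 ALLOC][24-35 FREE]
malloc(4): first-fit scan over [0-0 ALLOC][1-6 ALLOC][7-12 ALLOC][13-21 FREE][22-23 ALLOC][24-35 FREE] -> 13

Answer: 13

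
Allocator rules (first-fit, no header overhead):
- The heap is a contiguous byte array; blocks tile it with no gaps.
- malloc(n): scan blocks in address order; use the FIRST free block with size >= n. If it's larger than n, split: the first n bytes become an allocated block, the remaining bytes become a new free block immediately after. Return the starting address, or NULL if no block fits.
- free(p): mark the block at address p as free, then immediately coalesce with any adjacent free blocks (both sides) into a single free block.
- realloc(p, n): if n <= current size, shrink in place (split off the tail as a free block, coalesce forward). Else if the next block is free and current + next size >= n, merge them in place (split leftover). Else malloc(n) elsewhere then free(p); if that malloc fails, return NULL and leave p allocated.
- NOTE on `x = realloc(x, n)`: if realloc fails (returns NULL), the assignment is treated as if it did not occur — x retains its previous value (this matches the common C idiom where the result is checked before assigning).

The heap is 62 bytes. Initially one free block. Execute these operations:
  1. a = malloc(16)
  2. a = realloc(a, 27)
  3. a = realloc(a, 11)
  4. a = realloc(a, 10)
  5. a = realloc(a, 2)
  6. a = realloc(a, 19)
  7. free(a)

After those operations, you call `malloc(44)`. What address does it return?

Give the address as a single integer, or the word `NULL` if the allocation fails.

Op 1: a = malloc(16) -> a = 0; heap: [0-15 ALLOC][16-61 FREE]
Op 2: a = realloc(a, 27) -> a = 0; heap: [0-26 ALLOC][27-61 FREE]
Op 3: a = realloc(a, 11) -> a = 0; heap: [0-10 ALLOC][11-61 FREE]
Op 4: a = realloc(a, 10) -> a = 0; heap: [0-9 ALLOC][10-61 FREE]
Op 5: a = realloc(a, 2) -> a = 0; heap: [0-1 ALLOC][2-61 FREE]
Op 6: a = realloc(a, 19) -> a = 0; heap: [0-18 ALLOC][19-61 FREE]
Op 7: free(a) -> (freed a); heap: [0-61 FREE]
malloc(44): first-fit scan over [0-61 FREE] -> 0

Answer: 0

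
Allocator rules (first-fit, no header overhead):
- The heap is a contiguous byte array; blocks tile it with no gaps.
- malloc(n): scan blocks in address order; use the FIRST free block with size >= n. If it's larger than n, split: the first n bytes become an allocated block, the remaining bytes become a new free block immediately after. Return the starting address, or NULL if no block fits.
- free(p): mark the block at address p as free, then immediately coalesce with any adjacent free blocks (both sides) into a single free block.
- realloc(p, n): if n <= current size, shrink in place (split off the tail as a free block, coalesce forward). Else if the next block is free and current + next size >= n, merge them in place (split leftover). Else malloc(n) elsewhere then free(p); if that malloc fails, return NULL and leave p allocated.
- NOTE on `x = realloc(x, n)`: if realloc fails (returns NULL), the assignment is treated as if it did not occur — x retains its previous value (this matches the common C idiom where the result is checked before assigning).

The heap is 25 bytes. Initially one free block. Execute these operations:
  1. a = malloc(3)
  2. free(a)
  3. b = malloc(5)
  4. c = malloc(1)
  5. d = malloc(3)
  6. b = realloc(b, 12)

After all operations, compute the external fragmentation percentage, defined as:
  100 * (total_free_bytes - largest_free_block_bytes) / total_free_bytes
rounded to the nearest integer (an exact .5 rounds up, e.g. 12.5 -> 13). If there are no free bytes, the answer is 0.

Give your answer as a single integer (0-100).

Op 1: a = malloc(3) -> a = 0; heap: [0-2 ALLOC][3-24 FREE]
Op 2: free(a) -> (freed a); heap: [0-24 FREE]
Op 3: b = malloc(5) -> b = 0; heap: [0-4 ALLOC][5-24 FREE]
Op 4: c = malloc(1) -> c = 5; heap: [0-4 ALLOC][5-5 ALLOC][6-24 FREE]
Op 5: d = malloc(3) -> d = 6; heap: [0-4 ALLOC][5-5 ALLOC][6-8 ALLOC][9-24 FREE]
Op 6: b = realloc(b, 12) -> b = 9; heap: [0-4 FREE][5-5 ALLOC][6-8 ALLOC][9-20 ALLOC][21-24 FREE]
Free blocks: [5 4] total_free=9 largest=5 -> 100*(9-5)/9 = 400/9 ≈ 44.444 -> rounds to 44

Answer: 44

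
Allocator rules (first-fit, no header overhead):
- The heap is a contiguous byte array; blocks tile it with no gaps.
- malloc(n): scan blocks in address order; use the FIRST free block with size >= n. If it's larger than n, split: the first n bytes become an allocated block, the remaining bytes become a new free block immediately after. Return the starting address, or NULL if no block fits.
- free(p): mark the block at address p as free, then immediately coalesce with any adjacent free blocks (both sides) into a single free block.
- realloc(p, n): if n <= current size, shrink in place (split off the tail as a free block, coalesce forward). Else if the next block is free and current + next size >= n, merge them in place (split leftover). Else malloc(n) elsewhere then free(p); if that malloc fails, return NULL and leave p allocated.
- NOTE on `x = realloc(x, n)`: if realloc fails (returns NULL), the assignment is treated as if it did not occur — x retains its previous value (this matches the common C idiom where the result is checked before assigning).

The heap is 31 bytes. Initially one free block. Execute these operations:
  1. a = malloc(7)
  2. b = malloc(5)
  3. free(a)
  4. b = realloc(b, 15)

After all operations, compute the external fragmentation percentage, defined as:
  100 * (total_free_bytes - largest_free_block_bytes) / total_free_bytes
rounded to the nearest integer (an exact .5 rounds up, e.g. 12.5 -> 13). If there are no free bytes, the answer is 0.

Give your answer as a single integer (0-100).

Answer: 44

Derivation:
Op 1: a = malloc(7) -> a = 0; heap: [0-6 ALLOC][7-30 FREE]
Op 2: b = malloc(5) -> b = 7; heap: [0-6 ALLOC][7-11 ALLOC][12-30 FREE]
Op 3: free(a) -> (freed a); heap: [0-6 FREE][7-11 ALLOC][12-30 FREE]
Op 4: b = realloc(b, 15) -> b = 7; heap: [0-6 FREE][7-21 ALLOC][22-30 FREE]
Free blocks: [7 9] total_free=16 largest=9 -> 100*(16-9)/16 = 700/16 = 43.75 -> rounds to 44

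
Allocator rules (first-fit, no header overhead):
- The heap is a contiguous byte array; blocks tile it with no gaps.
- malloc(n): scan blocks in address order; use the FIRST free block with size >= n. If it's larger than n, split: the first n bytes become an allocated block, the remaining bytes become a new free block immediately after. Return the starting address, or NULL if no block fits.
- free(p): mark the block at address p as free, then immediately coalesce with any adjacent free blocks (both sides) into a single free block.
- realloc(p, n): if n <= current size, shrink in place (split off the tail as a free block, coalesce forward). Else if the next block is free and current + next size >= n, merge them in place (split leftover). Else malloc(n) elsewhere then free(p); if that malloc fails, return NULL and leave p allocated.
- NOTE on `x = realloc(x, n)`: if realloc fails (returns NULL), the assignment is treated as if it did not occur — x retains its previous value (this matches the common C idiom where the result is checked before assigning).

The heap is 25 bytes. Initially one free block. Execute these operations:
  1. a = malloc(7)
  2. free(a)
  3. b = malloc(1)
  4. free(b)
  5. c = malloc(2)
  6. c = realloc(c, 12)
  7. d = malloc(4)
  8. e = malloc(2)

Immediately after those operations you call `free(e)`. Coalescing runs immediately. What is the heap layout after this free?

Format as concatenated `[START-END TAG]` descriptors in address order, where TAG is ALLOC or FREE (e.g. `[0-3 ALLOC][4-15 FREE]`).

Answer: [0-11 ALLOC][12-15 ALLOC][16-24 FREE]

Derivation:
Op 1: a = malloc(7) -> a = 0; heap: [0-6 ALLOC][7-24 FREE]
Op 2: free(a) -> (freed a); heap: [0-24 FREE]
Op 3: b = malloc(1) -> b = 0; heap: [0-0 ALLOC][1-24 FREE]
Op 4: free(b) -> (freed b); heap: [0-24 FREE]
Op 5: c = malloc(2) -> c = 0; heap: [0-1 ALLOC][2-24 FREE]
Op 6: c = realloc(c, 12) -> c = 0; heap: [0-11 ALLOC][12-24 FREE]
Op 7: d = malloc(4) -> d = 12; heap: [0-11 ALLOC][12-15 ALLOC][16-24 FREE]
Op 8: e = malloc(2) -> e = 16; heap: [0-11 ALLOC][12-15 ALLOC][16-17 ALLOC][18-24 FREE]
free(e): e = 16 -> block [16-17 ALLOC]; mark free, coalesce with adjacent free neighbors -> [0-11 ALLOC][12-15 ALLOC][16-24 FREE]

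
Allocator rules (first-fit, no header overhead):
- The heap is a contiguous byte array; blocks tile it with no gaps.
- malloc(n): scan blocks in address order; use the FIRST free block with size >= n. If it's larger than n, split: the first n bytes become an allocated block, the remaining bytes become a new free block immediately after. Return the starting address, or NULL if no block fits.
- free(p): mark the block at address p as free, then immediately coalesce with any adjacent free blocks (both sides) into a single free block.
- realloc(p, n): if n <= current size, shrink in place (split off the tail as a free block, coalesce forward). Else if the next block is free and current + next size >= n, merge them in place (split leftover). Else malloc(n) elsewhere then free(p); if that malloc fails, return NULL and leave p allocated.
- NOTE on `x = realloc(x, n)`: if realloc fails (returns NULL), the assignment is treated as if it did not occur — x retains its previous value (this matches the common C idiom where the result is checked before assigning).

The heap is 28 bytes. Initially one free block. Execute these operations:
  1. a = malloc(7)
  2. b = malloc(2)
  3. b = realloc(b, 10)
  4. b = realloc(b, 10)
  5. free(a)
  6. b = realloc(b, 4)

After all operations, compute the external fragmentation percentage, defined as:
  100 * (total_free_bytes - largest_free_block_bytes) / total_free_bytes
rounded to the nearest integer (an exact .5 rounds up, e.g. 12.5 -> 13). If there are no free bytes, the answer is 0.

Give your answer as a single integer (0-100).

Op 1: a = malloc(7) -> a = 0; heap: [0-6 ALLOC][7-27 FREE]
Op 2: b = malloc(2) -> b = 7; heap: [0-6 ALLOC][7-8 ALLOC][9-27 FREE]
Op 3: b = realloc(b, 10) -> b = 7; heap: [0-6 ALLOC][7-16 ALLOC][17-27 FREE]
Op 4: b = realloc(b, 10) -> b = 7; heap: [0-6 ALLOC][7-16 ALLOC][17-27 FREE]
Op 5: free(a) -> (freed a); heap: [0-6 FREE][7-16 ALLOC][17-27 FREE]
Op 6: b = realloc(b, 4) -> b = 7; heap: [0-6 FREE][7-10 ALLOC][11-27 FREE]
Free blocks: [7 17] total_free=24 largest=17 -> 100*(24-17)/24 = 700/24 ≈ 29.167 -> rounds to 29

Answer: 29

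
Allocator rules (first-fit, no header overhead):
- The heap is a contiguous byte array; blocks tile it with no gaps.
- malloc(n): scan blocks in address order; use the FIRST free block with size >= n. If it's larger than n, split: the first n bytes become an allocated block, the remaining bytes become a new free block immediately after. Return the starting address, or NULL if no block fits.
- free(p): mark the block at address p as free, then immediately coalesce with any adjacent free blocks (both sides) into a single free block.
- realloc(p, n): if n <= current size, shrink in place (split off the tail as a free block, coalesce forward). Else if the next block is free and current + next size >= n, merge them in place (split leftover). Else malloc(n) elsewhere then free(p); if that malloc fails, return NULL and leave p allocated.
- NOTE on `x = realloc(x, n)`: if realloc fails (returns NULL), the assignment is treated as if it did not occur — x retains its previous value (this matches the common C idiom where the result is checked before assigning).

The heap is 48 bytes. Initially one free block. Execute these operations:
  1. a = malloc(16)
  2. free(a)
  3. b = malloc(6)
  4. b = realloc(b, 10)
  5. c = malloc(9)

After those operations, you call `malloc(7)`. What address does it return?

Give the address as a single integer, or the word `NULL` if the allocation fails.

Op 1: a = malloc(16) -> a = 0; heap: [0-15 ALLOC][16-47 FREE]
Op 2: free(a) -> (freed a); heap: [0-47 FREE]
Op 3: b = malloc(6) -> b = 0; heap: [0-5 ALLOC][6-47 FREE]
Op 4: b = realloc(b, 10) -> b = 0; heap: [0-9 ALLOC][10-47 FREE]
Op 5: c = malloc(9) -> c = 10; heap: [0-9 ALLOC][10-18 ALLOC][19-47 FREE]
malloc(7): first-fit scan over [0-9 ALLOC][10-18 ALLOC][19-47 FREE] -> 19

Answer: 19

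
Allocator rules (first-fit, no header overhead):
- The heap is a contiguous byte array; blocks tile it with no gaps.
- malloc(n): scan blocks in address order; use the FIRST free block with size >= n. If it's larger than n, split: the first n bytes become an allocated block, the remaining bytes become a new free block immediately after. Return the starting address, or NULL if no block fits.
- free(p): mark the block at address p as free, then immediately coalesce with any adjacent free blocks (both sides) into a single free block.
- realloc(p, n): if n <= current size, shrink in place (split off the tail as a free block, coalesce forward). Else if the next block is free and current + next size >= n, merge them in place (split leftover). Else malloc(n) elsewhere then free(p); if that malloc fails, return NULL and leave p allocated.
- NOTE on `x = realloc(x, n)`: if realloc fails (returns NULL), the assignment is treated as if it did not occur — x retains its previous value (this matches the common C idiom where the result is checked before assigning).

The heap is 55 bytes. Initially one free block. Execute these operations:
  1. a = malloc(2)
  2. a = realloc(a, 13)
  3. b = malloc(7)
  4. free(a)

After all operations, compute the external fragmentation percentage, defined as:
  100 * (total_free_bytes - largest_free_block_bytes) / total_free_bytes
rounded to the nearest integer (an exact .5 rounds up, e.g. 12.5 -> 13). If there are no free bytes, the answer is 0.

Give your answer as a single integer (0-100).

Answer: 27

Derivation:
Op 1: a = malloc(2) -> a = 0; heap: [0-1 ALLOC][2-54 FREE]
Op 2: a = realloc(a, 13) -> a = 0; heap: [0-12 ALLOC][13-54 FREE]
Op 3: b = malloc(7) -> b = 13; heap: [0-12 ALLOC][13-19 ALLOC][20-54 FREE]
Op 4: free(a) -> (freed a); heap: [0-12 FREE][13-19 ALLOC][20-54 FREE]
Free blocks: [13 35] total_free=48 largest=35 -> 100*(48-35)/48 = 1300/48 ≈ 27.083 -> rounds to 27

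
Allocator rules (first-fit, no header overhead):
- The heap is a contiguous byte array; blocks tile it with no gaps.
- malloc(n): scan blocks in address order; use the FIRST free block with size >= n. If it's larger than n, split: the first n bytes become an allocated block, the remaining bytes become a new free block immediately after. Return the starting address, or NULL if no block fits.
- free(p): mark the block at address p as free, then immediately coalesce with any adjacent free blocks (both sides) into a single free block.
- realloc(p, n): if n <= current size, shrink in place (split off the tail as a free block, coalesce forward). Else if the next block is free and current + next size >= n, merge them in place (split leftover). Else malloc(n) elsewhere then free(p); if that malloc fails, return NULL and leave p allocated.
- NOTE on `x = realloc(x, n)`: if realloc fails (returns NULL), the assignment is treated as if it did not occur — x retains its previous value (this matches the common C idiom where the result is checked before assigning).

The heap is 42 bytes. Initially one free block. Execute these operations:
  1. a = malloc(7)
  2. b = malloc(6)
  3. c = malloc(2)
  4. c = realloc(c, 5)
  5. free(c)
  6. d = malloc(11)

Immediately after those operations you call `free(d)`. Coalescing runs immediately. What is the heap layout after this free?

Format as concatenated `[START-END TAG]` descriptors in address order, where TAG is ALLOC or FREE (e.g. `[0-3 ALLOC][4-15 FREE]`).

Op 1: a = malloc(7) -> a = 0; heap: [0-6 ALLOC][7-41 FREE]
Op 2: b = malloc(6) -> b = 7; heap: [0-6 ALLOC][7-12 ALLOC][13-41 FREE]
Op 3: c = malloc(2) -> c = 13; heap: [0-6 ALLOC][7-12 ALLOC][13-14 ALLOC][15-41 FREE]
Op 4: c = realloc(c, 5) -> c = 13; heap: [0-6 ALLOC][7-12 ALLOC][13-17 ALLOC][18-41 FREE]
Op 5: free(c) -> (freed c); heap: [0-6 ALLOC][7-12 ALLOC][13-41 FREE]
Op 6: d = malloc(11) -> d = 13; heap: [0-6 ALLOC][7-12 ALLOC][13-23 ALLOC][24-41 FREE]
free(d): d = 13 -> block [13-23 ALLOC]; mark free, coalesce with adjacent free neighbors -> [0-6 ALLOC][7-12 ALLOC][13-41 FREE]

Answer: [0-6 ALLOC][7-12 ALLOC][13-41 FREE]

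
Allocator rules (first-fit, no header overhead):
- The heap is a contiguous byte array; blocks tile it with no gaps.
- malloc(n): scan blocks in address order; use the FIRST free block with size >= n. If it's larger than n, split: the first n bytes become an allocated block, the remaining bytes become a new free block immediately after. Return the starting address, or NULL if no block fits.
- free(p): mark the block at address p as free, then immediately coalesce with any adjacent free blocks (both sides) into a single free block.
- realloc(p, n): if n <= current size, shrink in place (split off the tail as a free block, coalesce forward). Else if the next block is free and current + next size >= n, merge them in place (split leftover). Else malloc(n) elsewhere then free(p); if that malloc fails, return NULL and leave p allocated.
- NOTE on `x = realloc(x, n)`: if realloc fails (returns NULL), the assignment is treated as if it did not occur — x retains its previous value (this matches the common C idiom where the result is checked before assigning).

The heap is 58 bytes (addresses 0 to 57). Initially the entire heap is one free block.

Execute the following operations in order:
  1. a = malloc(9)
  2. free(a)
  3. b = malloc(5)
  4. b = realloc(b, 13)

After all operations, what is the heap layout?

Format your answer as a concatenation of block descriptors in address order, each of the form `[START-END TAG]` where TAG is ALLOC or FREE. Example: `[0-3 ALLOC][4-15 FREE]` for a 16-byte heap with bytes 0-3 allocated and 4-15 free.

Op 1: a = malloc(9) -> a = 0; heap: [0-8 ALLOC][9-57 FREE]
Op 2: free(a) -> (freed a); heap: [0-57 FREE]
Op 3: b = malloc(5) -> b = 0; heap: [0-4 ALLOC][5-57 FREE]
Op 4: b = realloc(b, 13) -> b = 0; heap: [0-12 ALLOC][13-57 FREE]

Answer: [0-12 ALLOC][13-57 FREE]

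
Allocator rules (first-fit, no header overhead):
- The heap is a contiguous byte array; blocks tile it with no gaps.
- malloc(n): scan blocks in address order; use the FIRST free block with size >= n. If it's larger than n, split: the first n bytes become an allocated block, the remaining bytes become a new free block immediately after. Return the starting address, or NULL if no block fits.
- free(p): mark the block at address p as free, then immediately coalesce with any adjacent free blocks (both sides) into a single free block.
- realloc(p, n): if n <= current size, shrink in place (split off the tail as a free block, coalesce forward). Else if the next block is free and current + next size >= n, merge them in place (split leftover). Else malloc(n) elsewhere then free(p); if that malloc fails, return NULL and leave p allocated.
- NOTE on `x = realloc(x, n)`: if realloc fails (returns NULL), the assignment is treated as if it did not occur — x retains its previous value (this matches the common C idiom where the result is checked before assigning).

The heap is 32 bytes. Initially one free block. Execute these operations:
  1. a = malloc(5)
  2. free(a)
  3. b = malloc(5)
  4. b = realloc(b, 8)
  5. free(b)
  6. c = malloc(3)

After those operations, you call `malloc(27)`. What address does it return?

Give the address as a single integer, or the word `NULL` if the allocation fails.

Op 1: a = malloc(5) -> a = 0; heap: [0-4 ALLOC][5-31 FREE]
Op 2: free(a) -> (freed a); heap: [0-31 FREE]
Op 3: b = malloc(5) -> b = 0; heap: [0-4 ALLOC][5-31 FREE]
Op 4: b = realloc(b, 8) -> b = 0; heap: [0-7 ALLOC][8-31 FREE]
Op 5: free(b) -> (freed b); heap: [0-31 FREE]
Op 6: c = malloc(3) -> c = 0; heap: [0-2 ALLOC][3-31 FREE]
malloc(27): first-fit scan over [0-2 ALLOC][3-31 FREE] -> 3

Answer: 3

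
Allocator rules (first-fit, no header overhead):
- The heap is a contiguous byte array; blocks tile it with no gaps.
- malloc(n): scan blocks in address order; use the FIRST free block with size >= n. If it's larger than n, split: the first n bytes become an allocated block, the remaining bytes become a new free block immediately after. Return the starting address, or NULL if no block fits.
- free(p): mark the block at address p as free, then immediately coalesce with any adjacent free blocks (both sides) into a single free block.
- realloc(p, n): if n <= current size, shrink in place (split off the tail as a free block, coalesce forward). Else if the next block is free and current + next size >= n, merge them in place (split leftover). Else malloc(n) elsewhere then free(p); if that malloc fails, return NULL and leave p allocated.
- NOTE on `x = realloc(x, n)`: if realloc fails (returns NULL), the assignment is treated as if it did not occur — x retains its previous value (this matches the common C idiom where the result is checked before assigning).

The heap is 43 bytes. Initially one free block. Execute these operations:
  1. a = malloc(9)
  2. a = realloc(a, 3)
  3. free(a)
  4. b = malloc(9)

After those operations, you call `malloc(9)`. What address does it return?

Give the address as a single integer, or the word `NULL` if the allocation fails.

Answer: 9

Derivation:
Op 1: a = malloc(9) -> a = 0; heap: [0-8 ALLOC][9-42 FREE]
Op 2: a = realloc(a, 3) -> a = 0; heap: [0-2 ALLOC][3-42 FREE]
Op 3: free(a) -> (freed a); heap: [0-42 FREE]
Op 4: b = malloc(9) -> b = 0; heap: [0-8 ALLOC][9-42 FREE]
malloc(9): first-fit scan over [0-8 ALLOC][9-42 FREE] -> 9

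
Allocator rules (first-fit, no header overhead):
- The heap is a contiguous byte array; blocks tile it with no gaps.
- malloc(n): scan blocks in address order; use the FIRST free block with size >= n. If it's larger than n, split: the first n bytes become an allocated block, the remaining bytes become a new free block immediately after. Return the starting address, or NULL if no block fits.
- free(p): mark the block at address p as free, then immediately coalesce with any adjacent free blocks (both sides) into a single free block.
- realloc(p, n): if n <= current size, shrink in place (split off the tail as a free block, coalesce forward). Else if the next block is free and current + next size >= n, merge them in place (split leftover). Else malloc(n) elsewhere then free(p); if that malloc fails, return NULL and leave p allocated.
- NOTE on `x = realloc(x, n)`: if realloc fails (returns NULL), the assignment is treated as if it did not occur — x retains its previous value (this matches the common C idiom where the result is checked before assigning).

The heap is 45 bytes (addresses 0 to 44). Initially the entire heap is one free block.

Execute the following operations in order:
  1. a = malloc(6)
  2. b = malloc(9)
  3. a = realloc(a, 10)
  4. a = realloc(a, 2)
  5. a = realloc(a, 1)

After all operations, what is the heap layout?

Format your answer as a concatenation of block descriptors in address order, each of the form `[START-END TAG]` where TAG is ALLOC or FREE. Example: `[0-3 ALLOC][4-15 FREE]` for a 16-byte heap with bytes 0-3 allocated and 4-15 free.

Op 1: a = malloc(6) -> a = 0; heap: [0-5 ALLOC][6-44 FREE]
Op 2: b = malloc(9) -> b = 6; heap: [0-5 ALLOC][6-14 ALLOC][15-44 FREE]
Op 3: a = realloc(a, 10) -> a = 15; heap: [0-5 FREE][6-14 ALLOC][15-24 ALLOC][25-44 FREE]
Op 4: a = realloc(a, 2) -> a = 15; heap: [0-5 FREE][6-14 ALLOC][15-16 ALLOC][17-44 FREE]
Op 5: a = realloc(a, 1) -> a = 15; heap: [0-5 FREE][6-14 ALLOC][15-15 ALLOC][16-44 FREE]

Answer: [0-5 FREE][6-14 ALLOC][15-15 ALLOC][16-44 FREE]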